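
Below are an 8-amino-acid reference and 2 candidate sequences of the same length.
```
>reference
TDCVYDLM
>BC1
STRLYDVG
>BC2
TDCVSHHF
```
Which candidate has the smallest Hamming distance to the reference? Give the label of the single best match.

BC1 differs at 6 residues; BC2 differs at 4 residues. The closest is BC2.

BC2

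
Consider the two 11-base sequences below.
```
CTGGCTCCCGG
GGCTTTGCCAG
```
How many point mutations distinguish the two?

7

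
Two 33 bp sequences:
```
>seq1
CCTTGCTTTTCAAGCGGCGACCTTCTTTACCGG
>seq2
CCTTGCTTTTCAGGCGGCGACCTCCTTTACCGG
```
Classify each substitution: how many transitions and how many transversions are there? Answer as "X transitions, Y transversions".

2 transitions, 0 transversions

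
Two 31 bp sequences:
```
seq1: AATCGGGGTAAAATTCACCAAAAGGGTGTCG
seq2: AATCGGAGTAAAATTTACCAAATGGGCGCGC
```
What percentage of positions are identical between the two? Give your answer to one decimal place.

Mismatches at positions 7, 16, 23, 27, 29, 30, 31 (1-based): 7 of 31.
Identical positions: 24/31 = 77.42% → 77.4%.

77.4%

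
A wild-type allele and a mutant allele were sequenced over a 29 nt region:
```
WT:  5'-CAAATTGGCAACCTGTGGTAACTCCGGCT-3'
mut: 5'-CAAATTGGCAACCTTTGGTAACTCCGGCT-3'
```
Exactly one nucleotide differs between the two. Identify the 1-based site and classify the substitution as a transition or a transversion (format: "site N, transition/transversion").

site 15, transversion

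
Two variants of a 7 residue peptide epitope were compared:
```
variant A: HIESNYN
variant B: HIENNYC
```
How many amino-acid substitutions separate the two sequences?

2

Mismatches (1-based): position 4: S→N; position 7: N→C.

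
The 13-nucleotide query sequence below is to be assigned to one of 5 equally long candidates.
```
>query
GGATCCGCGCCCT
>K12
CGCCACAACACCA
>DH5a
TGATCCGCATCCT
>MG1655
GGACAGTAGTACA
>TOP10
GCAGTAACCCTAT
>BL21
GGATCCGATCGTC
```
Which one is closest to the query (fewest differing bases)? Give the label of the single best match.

DH5a

K12 differs at 9 bases; DH5a differs at 3 bases; MG1655 differs at 8 bases; TOP10 differs at 8 bases; BL21 differs at 5 bases. The closest is DH5a.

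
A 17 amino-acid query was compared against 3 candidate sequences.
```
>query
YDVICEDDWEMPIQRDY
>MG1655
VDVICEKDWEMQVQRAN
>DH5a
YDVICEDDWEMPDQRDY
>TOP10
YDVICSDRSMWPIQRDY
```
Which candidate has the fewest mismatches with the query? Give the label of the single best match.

DH5a

MG1655 differs at 6 positions; DH5a differs at 1 position; TOP10 differs at 5 positions. The closest is DH5a.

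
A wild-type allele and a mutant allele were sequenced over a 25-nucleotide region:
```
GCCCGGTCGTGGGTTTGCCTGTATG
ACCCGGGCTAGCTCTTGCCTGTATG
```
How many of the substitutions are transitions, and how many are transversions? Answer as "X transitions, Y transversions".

Mismatches (1-based):
site 1: G→A (purine→purine, transition)
site 7: T→G (pyrimidine→purine, transversion)
site 9: G→T (purine→pyrimidine, transversion)
site 10: T→A (pyrimidine→purine, transversion)
site 12: G→C (purine→pyrimidine, transversion)
site 13: G→T (purine→pyrimidine, transversion)
site 14: T→C (pyrimidine→pyrimidine, transition)

2 transitions, 5 transversions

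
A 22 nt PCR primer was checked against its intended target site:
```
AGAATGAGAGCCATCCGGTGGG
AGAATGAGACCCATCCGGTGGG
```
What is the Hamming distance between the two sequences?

1

Mismatches (1-based): site 10: G→C.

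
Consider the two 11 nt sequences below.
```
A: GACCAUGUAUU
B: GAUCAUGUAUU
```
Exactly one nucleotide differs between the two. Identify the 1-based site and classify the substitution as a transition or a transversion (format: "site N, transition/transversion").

Site 3 changes C→U. C is a pyrimidine and U is a pyrimidine, so this is a transition.

site 3, transition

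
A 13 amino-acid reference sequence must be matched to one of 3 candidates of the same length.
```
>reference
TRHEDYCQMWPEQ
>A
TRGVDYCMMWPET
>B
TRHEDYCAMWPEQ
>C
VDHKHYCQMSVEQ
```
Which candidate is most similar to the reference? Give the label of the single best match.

Hamming distances to reference — A: 4; B: 1; C: 6.
Smallest is B with 1 mismatch.

B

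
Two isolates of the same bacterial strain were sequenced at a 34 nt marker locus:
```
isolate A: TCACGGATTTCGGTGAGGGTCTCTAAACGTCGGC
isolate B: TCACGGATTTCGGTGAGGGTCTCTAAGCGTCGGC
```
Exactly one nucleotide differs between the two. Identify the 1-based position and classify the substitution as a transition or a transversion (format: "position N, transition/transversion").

The sequences differ only at position 27: A→G (purine→purine), a transition.

position 27, transition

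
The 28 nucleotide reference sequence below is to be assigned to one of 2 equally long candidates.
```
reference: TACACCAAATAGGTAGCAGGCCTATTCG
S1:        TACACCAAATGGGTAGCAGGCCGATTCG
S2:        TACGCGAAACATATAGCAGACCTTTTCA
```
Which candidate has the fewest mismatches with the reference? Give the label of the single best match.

S1

S1 differs at 2 positions; S2 differs at 8 positions. The closest is S1.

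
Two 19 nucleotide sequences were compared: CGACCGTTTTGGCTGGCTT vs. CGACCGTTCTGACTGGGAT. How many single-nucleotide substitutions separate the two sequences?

The sequences differ at positions 9, 12, 17, 18 (1-based) — 4 in total.

4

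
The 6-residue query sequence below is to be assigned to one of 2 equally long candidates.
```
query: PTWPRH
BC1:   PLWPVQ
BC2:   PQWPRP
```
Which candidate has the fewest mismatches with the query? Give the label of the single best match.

BC1 differs at 3 positions; BC2 differs at 2 positions. The closest is BC2.

BC2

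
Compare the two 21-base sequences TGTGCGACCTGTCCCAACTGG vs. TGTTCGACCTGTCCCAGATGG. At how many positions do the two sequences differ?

The sequences differ at positions 4, 17, 18 (1-based) — 3 in total.

3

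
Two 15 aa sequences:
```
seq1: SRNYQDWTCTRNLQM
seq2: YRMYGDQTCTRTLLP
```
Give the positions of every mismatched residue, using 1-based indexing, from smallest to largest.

Scanning 1-based: 1: S/Y; 3: N/M; 5: Q/G; 7: W/Q; 12: N/T; 14: Q/L; 15: M/P.

1, 3, 5, 7, 12, 14, 15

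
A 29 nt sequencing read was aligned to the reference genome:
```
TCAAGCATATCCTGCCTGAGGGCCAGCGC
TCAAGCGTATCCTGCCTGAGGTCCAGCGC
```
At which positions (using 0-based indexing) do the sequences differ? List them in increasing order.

Scanning 0-based: 6: A/G; 21: G/T.

6, 21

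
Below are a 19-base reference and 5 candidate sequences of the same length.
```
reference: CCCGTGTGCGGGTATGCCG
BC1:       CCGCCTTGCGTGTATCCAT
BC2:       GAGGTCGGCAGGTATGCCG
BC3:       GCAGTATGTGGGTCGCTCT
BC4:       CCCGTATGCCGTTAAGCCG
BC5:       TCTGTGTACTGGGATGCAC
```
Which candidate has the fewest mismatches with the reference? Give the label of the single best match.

Hamming distances to reference — BC1: 8; BC2: 6; BC3: 9; BC4: 4; BC5: 7.
Smallest is BC4 with 4 mismatches.

BC4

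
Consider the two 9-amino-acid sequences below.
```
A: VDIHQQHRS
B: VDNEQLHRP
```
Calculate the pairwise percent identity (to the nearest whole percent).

56%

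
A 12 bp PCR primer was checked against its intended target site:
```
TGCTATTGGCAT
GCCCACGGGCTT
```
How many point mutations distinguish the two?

6

The sequences differ at positions 1, 2, 4, 6, 7, 11 (1-based) — 6 in total.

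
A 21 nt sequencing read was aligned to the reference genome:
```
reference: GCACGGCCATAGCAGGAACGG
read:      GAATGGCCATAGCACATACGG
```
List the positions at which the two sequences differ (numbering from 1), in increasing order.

2, 4, 15, 16, 17

Scanning 1-based: 2: C/A; 4: C/T; 15: G/C; 16: G/A; 17: A/T.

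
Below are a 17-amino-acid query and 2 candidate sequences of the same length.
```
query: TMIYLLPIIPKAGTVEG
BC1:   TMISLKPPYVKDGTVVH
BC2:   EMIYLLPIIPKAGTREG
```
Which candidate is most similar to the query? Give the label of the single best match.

BC1 differs at 8 residues; BC2 differs at 2 residues. The closest is BC2.

BC2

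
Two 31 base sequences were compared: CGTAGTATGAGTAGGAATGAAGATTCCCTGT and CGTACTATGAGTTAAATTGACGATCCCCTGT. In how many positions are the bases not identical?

7

The sequences differ at positions 5, 13, 14, 15, 17, 21, 25 (1-based) — 7 in total.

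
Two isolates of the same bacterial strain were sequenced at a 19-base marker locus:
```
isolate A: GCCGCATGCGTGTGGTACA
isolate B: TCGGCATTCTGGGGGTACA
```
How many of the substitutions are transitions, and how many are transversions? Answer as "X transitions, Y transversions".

Transitions (purine↔purine or pyrimidine↔pyrimidine): none.
Transversions (purine↔pyrimidine): 1 G→T, 3 C→G, 8 G→T, 10 G→T, 11 T→G, 13 T→G.

0 transitions, 6 transversions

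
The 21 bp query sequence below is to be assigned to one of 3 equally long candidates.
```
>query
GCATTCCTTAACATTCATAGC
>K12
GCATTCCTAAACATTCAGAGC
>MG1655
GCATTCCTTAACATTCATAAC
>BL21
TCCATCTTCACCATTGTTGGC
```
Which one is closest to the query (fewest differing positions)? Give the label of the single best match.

MG1655

K12 differs at 2 positions; MG1655 differs at 1 position; BL21 differs at 9 positions. The closest is MG1655.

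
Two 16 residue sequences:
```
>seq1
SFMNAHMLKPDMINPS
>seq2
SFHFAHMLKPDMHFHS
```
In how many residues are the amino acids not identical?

5

Mismatches (1-based): residue 3: M→H; residue 4: N→F; residue 13: I→H; residue 14: N→F; residue 15: P→H.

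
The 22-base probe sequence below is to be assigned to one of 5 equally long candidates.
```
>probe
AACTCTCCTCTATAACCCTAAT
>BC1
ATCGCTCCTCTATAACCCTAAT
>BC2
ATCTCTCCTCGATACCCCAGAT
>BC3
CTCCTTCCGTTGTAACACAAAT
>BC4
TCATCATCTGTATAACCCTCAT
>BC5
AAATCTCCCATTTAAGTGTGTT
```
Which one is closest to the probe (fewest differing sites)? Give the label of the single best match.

BC1 differs at 2 sites; BC2 differs at 5 sites; BC3 differs at 9 sites; BC4 differs at 7 sites; BC5 differs at 9 sites. The closest is BC1.

BC1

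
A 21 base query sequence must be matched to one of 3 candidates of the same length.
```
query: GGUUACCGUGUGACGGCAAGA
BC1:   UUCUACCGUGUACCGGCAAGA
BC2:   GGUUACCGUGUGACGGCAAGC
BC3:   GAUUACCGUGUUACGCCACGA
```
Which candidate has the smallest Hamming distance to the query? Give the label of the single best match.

BC2

Hamming distances to query — BC1: 5; BC2: 1; BC3: 4.
Smallest is BC2 with 1 mismatch.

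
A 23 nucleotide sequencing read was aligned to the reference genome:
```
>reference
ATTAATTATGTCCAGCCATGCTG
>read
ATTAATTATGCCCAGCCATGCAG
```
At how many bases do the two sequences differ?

Mismatches (1-based): base 11: T→C; base 22: T→A.

2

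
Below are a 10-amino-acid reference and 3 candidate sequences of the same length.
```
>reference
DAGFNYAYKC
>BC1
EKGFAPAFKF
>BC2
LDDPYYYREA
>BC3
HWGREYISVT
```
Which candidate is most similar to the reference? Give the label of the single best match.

BC1

Hamming distances to reference — BC1: 6; BC2: 9; BC3: 8.
Smallest is BC1 with 6 mismatches.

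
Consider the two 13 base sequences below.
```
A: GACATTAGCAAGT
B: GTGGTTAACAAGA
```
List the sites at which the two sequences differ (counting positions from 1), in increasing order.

Scanning 1-based: 2: A/T; 3: C/G; 4: A/G; 8: G/A; 13: T/A.

2, 3, 4, 8, 13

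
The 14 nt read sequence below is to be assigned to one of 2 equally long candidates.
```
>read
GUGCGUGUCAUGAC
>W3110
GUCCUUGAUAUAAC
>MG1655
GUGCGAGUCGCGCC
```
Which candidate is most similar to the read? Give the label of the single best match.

Hamming distances to read — W3110: 5; MG1655: 4.
Smallest is MG1655 with 4 mismatches.

MG1655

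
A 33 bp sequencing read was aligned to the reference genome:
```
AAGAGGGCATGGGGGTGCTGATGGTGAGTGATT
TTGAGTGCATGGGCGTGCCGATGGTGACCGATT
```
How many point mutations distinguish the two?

7

Mismatches (1-based): position 1: A→T; position 2: A→T; position 6: G→T; position 14: G→C; position 19: T→C; position 28: G→C; position 29: T→C.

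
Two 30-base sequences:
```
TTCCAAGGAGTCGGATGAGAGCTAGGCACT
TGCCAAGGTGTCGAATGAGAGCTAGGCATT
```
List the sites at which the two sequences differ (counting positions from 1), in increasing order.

Scanning 1-based: 2: T/G; 9: A/T; 14: G/A; 29: C/T.

2, 9, 14, 29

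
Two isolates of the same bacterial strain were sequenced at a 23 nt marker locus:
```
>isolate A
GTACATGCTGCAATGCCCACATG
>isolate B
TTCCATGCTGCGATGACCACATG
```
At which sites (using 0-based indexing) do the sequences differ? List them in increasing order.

0, 2, 11, 15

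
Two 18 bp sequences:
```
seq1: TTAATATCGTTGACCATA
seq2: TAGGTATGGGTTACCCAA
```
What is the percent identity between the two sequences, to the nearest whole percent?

56%

8 positions differ (2, 3, 4, 8, 10, 12, 16, 17), so 10 of 18 match: 10/18 = 55.56%.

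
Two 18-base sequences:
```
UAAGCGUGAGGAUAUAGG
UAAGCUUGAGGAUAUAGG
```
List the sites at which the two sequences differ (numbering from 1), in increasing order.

6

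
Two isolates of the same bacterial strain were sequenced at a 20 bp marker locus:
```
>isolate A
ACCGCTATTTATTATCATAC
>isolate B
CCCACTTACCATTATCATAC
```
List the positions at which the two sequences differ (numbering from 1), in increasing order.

1, 4, 7, 8, 9, 10

Scanning 1-based: 1: A/C; 4: G/A; 7: A/T; 8: T/A; 9: T/C; 10: T/C.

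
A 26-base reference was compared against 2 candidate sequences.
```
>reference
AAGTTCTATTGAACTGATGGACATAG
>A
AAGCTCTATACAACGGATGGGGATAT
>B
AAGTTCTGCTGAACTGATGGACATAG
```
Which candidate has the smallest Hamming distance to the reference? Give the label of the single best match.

B

Hamming distances to reference — A: 7; B: 2.
Smallest is B with 2 mismatches.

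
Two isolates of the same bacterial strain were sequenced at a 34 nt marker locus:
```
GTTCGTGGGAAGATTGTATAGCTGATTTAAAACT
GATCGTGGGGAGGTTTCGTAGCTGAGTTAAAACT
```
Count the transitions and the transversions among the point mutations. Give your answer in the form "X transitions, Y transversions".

Mismatches (1-based):
site 2: T→A (pyrimidine→purine, transversion)
site 10: A→G (purine→purine, transition)
site 13: A→G (purine→purine, transition)
site 16: G→T (purine→pyrimidine, transversion)
site 17: T→C (pyrimidine→pyrimidine, transition)
site 18: A→G (purine→purine, transition)
site 26: T→G (pyrimidine→purine, transversion)

4 transitions, 3 transversions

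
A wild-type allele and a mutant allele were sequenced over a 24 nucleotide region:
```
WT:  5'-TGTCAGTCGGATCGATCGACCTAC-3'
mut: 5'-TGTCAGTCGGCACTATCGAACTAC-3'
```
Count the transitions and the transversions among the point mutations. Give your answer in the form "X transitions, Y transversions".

Transitions (purine↔purine or pyrimidine↔pyrimidine): none.
Transversions (purine↔pyrimidine): 11 A→C, 12 T→A, 14 G→T, 20 C→A.

0 transitions, 4 transversions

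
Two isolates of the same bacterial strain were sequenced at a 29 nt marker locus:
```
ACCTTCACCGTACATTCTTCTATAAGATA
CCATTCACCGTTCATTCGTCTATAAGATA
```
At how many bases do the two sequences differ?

4

Mismatches (1-based): base 1: A→C; base 3: C→A; base 12: A→T; base 18: T→G.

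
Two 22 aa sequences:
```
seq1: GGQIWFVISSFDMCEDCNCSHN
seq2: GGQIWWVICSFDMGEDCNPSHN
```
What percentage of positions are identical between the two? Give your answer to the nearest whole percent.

82%

4 positions differ (6, 9, 14, 19), so 18 of 22 match: 18/22 = 81.82%.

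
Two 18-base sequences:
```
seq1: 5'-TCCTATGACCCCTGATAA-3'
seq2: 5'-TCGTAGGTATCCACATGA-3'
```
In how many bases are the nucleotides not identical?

8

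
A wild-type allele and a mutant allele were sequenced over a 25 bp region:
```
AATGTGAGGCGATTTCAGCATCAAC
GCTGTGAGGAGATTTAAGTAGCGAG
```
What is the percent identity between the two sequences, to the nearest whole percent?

8 positions differ (1, 2, 10, 16, 19, 21, 23, 25), so 17 of 25 match: 17/25 = 68%.

68%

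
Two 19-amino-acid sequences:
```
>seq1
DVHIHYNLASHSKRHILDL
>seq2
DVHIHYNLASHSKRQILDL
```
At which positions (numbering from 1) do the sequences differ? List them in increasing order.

Scanning 1-based: 15: H/Q.

15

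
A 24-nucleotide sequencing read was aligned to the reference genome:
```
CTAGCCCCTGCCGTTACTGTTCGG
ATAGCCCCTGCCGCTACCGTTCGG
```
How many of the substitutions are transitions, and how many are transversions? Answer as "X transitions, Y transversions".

Transitions (purine↔purine or pyrimidine↔pyrimidine): 14 T→C, 18 T→C.
Transversions (purine↔pyrimidine): 1 C→A.

2 transitions, 1 transversion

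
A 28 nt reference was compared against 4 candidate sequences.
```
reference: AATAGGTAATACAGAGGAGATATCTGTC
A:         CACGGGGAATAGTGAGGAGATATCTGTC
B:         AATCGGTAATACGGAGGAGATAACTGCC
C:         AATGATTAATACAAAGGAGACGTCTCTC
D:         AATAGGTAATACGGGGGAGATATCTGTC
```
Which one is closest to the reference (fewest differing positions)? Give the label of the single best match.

Hamming distances to reference — A: 6; B: 4; C: 7; D: 2.
Smallest is D with 2 mismatches.

D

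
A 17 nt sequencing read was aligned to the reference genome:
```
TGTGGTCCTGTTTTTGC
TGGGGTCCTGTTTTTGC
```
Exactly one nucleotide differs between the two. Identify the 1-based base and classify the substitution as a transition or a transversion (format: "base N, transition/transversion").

The sequences differ only at base 3: T→G (pyrimidine→purine), a transversion.

base 3, transversion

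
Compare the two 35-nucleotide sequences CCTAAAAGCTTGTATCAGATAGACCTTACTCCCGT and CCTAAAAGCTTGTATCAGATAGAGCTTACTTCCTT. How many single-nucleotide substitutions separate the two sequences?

3

The sequences differ at sites 24, 31, 34 (1-based) — 3 in total.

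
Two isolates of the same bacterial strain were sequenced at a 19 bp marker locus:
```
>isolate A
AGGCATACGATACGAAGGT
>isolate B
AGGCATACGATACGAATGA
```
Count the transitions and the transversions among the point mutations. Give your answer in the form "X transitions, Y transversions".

0 transitions, 2 transversions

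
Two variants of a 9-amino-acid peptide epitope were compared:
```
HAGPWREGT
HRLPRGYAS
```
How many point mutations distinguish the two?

Comparing position by position, 7 residues differ: 2 (A/R), 3 (G/L), 5 (W/R), 6 (R/G), 7 (E/Y), 8 (G/A), 9 (T/S).

7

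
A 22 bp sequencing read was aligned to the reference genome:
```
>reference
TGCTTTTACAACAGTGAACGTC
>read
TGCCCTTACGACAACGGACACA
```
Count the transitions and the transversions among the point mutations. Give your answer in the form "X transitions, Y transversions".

8 transitions, 1 transversion

Mismatches (1-based):
site 4: T→C (pyrimidine→pyrimidine, transition)
site 5: T→C (pyrimidine→pyrimidine, transition)
site 10: A→G (purine→purine, transition)
site 14: G→A (purine→purine, transition)
site 15: T→C (pyrimidine→pyrimidine, transition)
site 17: A→G (purine→purine, transition)
site 20: G→A (purine→purine, transition)
site 21: T→C (pyrimidine→pyrimidine, transition)
site 22: C→A (pyrimidine→purine, transversion)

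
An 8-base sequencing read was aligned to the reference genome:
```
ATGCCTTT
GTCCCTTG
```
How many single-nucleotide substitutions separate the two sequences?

Comparing position by position, 3 positions differ: 1 (A/G), 3 (G/C), 8 (T/G).

3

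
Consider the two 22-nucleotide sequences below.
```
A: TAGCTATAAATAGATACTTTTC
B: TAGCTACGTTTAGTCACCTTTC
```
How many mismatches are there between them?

Comparing position by position, 7 sites differ: 7 (T/C), 8 (A/G), 9 (A/T), 10 (A/T), 14 (A/T), 15 (T/C), 18 (T/C).

7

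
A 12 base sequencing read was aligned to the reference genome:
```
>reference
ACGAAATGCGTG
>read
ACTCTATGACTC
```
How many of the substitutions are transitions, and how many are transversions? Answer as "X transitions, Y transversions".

Transitions (purine↔purine or pyrimidine↔pyrimidine): none.
Transversions (purine↔pyrimidine): 3 G→T, 4 A→C, 5 A→T, 9 C→A, 10 G→C, 12 G→C.

0 transitions, 6 transversions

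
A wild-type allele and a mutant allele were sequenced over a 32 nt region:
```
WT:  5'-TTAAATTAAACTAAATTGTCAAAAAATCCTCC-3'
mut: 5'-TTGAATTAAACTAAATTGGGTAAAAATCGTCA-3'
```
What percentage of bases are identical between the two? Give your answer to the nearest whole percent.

81%

Mismatches at positions 3, 19, 20, 21, 29, 32 (1-based): 6 of 32.
Identical positions: 26/32 = 81.25% → 81%.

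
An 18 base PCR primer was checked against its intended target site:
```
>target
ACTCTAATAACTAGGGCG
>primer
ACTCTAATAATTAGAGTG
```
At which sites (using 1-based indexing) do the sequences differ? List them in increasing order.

Scanning 1-based: 11: C/T; 15: G/A; 17: C/T.

11, 15, 17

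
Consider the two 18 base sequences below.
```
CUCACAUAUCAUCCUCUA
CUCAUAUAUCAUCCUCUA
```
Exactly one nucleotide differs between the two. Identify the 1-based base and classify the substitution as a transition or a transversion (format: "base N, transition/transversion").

base 5, transition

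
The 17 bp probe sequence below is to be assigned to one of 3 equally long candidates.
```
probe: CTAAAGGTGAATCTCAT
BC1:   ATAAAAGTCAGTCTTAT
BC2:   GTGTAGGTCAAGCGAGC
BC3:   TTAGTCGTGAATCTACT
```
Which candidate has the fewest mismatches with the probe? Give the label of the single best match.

BC1 differs at 5 positions; BC2 differs at 9 positions; BC3 differs at 6 positions. The closest is BC1.

BC1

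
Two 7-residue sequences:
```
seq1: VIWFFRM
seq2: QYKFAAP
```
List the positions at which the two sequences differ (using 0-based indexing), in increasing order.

0, 1, 2, 4, 5, 6

Scanning 0-based: 0: V/Q; 1: I/Y; 2: W/K; 4: F/A; 5: R/A; 6: M/P.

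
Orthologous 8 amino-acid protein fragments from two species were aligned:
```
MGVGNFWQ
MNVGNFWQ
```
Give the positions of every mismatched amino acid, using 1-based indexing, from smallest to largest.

2

Differences at position 2 (G→N).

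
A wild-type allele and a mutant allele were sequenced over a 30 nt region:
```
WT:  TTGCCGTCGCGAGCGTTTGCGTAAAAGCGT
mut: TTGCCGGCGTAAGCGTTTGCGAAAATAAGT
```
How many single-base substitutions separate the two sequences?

Mismatches (1-based): site 7: T→G; site 10: C→T; site 11: G→A; site 22: T→A; site 26: A→T; site 27: G→A; site 28: C→A.

7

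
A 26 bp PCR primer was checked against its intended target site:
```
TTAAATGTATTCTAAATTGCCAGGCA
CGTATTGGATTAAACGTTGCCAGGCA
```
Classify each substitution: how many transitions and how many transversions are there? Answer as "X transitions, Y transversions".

Mismatches (1-based):
position 1: T→C (pyrimidine→pyrimidine, transition)
position 2: T→G (pyrimidine→purine, transversion)
position 3: A→T (purine→pyrimidine, transversion)
position 5: A→T (purine→pyrimidine, transversion)
position 8: T→G (pyrimidine→purine, transversion)
position 12: C→A (pyrimidine→purine, transversion)
position 13: T→A (pyrimidine→purine, transversion)
position 15: A→C (purine→pyrimidine, transversion)
position 16: A→G (purine→purine, transition)

2 transitions, 7 transversions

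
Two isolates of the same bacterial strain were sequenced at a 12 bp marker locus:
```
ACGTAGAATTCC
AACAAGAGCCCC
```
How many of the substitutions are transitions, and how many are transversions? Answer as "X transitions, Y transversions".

3 transitions, 3 transversions

Transitions (purine↔purine or pyrimidine↔pyrimidine): 8 A→G, 9 T→C, 10 T→C.
Transversions (purine↔pyrimidine): 2 C→A, 3 G→C, 4 T→A.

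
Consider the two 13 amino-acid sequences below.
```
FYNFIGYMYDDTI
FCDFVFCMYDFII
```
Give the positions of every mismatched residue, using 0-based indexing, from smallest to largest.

1, 2, 4, 5, 6, 10, 11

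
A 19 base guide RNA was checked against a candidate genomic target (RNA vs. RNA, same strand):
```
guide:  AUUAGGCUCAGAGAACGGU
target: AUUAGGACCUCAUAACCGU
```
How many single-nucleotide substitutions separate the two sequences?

Comparing position by position, 6 positions differ: 7 (C/A), 8 (U/C), 10 (A/U), 11 (G/C), 13 (G/U), 17 (G/C).

6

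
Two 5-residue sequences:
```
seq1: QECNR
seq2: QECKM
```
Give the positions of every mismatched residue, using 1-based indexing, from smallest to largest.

4, 5

Scanning 1-based: 4: N/K; 5: R/M.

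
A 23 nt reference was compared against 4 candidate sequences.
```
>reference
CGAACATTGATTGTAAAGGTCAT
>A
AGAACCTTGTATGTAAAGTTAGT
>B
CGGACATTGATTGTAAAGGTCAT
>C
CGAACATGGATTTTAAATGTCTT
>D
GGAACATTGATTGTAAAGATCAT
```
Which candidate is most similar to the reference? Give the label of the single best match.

B

Hamming distances to reference — A: 7; B: 1; C: 4; D: 2.
Smallest is B with 1 mismatch.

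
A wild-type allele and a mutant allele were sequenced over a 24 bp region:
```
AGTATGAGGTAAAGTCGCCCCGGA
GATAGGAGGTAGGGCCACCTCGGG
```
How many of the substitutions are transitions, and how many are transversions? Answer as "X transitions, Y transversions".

8 transitions, 1 transversion

Mismatches (1-based):
site 1: A→G (purine→purine, transition)
site 2: G→A (purine→purine, transition)
site 5: T→G (pyrimidine→purine, transversion)
site 12: A→G (purine→purine, transition)
site 13: A→G (purine→purine, transition)
site 15: T→C (pyrimidine→pyrimidine, transition)
site 17: G→A (purine→purine, transition)
site 20: C→T (pyrimidine→pyrimidine, transition)
site 24: A→G (purine→purine, transition)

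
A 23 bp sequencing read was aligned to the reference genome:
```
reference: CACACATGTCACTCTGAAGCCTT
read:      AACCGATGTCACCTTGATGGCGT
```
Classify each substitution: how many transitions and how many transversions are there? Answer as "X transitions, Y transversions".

Transitions (purine↔purine or pyrimidine↔pyrimidine): 13 T→C, 14 C→T.
Transversions (purine↔pyrimidine): 1 C→A, 4 A→C, 5 C→G, 18 A→T, 20 C→G, 22 T→G.

2 transitions, 6 transversions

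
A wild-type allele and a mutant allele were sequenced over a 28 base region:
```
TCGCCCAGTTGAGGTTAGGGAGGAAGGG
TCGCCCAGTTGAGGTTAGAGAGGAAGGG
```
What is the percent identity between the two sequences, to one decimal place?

96.4%

1 position differs (19), so 27 of 28 match: 27/28 = 96.43%.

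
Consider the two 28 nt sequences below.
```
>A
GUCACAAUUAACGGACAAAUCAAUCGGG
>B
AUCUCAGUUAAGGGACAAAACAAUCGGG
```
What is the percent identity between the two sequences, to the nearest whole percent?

5 positions differ (1, 4, 7, 12, 20), so 23 of 28 match: 23/28 = 82.14%.

82%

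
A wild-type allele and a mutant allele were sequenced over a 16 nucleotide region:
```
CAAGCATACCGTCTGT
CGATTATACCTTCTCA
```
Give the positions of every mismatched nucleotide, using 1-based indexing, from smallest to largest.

2, 4, 5, 11, 15, 16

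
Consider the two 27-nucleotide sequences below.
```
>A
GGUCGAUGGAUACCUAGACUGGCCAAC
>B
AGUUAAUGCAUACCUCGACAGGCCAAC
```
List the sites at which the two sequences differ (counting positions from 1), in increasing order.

1, 4, 5, 9, 16, 20

Differences at site 1 (G→A), site 4 (C→U), site 5 (G→A), site 9 (G→C), site 16 (A→C), site 20 (U→A).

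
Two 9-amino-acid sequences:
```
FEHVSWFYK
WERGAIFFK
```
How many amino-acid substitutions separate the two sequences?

6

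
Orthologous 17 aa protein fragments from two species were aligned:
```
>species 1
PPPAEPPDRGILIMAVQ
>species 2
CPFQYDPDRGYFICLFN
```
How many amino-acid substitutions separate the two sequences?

Comparing position by position, 11 residues differ: 1 (P/C), 3 (P/F), 4 (A/Q), 5 (E/Y), 6 (P/D), 11 (I/Y), 12 (L/F), 14 (M/C), 15 (A/L), 16 (V/F), 17 (Q/N).

11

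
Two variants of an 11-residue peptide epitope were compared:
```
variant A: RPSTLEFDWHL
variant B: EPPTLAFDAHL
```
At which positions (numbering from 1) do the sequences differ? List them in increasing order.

1, 3, 6, 9

Differences at position 1 (R→E), position 3 (S→P), position 6 (E→A), position 9 (W→A).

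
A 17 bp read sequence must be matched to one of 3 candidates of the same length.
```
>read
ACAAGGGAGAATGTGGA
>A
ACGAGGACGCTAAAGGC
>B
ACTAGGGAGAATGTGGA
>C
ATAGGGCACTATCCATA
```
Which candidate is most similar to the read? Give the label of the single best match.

B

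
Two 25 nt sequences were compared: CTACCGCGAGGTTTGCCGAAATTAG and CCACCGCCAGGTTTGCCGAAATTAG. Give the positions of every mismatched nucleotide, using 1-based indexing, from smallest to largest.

Differences at position 2 (T→C), position 8 (G→C).

2, 8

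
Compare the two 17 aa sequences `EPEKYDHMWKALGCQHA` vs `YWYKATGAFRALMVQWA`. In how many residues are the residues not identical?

Comparing position by position, 12 residues differ: 1 (E/Y), 2 (P/W), 3 (E/Y), 5 (Y/A), 6 (D/T), 7 (H/G), 8 (M/A), 9 (W/F), 10 (K/R), 13 (G/M), 14 (C/V), 16 (H/W).

12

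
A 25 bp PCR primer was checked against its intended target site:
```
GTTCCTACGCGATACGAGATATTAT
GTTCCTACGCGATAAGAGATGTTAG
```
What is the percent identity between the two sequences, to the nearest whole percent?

88%

Mismatches at positions 15, 21, 25 (1-based): 3 of 25.
Identical positions: 22/25 = 88% → 88%.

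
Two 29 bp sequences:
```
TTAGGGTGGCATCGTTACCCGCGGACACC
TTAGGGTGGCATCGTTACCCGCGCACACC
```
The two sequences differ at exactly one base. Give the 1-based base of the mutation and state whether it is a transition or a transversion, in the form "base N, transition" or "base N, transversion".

The sequences differ only at base 24: G→C (purine→pyrimidine), a transversion.

base 24, transversion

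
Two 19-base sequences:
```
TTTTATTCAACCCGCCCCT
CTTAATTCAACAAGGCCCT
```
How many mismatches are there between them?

Comparing position by position, 5 sites differ: 1 (T/C), 4 (T/A), 12 (C/A), 13 (C/A), 15 (C/G).

5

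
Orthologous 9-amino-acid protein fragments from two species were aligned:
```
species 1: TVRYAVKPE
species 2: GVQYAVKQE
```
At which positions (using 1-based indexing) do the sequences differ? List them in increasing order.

Scanning 1-based: 1: T/G; 3: R/Q; 8: P/Q.

1, 3, 8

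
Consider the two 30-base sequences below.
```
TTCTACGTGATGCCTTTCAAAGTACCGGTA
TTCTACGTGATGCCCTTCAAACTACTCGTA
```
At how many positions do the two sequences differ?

4

Comparing position by position, 4 positions differ: 15 (T/C), 22 (G/C), 26 (C/T), 27 (G/C).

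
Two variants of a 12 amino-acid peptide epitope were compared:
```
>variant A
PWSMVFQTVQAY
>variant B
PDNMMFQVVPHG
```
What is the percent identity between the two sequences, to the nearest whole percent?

42%

Mismatches at positions 2, 3, 5, 8, 10, 11, 12 (1-based): 7 of 12.
Identical positions: 5/12 = 41.67% → 42%.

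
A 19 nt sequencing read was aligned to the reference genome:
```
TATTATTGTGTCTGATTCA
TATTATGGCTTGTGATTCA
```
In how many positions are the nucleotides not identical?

The sequences differ at positions 7, 9, 10, 12 (1-based) — 4 in total.

4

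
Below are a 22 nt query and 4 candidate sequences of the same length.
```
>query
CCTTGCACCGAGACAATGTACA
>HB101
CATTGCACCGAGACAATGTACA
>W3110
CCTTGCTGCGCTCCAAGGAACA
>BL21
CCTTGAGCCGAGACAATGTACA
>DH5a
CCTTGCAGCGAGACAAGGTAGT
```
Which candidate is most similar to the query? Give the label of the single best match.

HB101

Hamming distances to query — HB101: 1; W3110: 7; BL21: 2; DH5a: 4.
Smallest is HB101 with 1 mismatch.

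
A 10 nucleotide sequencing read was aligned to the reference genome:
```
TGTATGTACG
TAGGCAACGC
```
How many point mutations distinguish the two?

Comparing position by position, 9 bases differ: 2 (G/A), 3 (T/G), 4 (A/G), 5 (T/C), 6 (G/A), 7 (T/A), 8 (A/C), 9 (C/G), 10 (G/C).

9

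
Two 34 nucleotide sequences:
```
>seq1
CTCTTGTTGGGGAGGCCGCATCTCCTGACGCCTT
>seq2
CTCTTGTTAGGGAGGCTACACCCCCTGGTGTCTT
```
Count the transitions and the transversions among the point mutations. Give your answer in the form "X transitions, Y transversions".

Mismatches (1-based):
position 9: G→A (purine→purine, transition)
position 17: C→T (pyrimidine→pyrimidine, transition)
position 18: G→A (purine→purine, transition)
position 21: T→C (pyrimidine→pyrimidine, transition)
position 23: T→C (pyrimidine→pyrimidine, transition)
position 28: A→G (purine→purine, transition)
position 29: C→T (pyrimidine→pyrimidine, transition)
position 31: C→T (pyrimidine→pyrimidine, transition)

8 transitions, 0 transversions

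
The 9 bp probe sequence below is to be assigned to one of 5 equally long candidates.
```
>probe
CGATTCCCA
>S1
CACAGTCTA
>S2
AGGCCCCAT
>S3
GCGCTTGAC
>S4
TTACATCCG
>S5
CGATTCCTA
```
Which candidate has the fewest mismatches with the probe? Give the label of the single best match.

S1 differs at 6 sites; S2 differs at 6 sites; S3 differs at 8 sites; S4 differs at 6 sites; S5 differs at 1 site. The closest is S5.

S5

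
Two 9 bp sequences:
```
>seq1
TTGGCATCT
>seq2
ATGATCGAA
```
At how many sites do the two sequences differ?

7

Comparing position by position, 7 sites differ: 1 (T/A), 4 (G/A), 5 (C/T), 6 (A/C), 7 (T/G), 8 (C/A), 9 (T/A).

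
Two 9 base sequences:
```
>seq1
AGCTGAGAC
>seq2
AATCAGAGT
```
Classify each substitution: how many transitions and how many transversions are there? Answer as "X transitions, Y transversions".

8 transitions, 0 transversions

Transitions (purine↔purine or pyrimidine↔pyrimidine): 2 G→A, 3 C→T, 4 T→C, 5 G→A, 6 A→G, 7 G→A, 8 A→G, 9 C→T.
Transversions (purine↔pyrimidine): none.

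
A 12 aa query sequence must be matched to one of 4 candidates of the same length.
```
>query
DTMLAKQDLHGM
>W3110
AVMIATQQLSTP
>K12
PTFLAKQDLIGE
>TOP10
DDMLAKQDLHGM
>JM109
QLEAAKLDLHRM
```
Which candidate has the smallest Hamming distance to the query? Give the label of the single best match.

TOP10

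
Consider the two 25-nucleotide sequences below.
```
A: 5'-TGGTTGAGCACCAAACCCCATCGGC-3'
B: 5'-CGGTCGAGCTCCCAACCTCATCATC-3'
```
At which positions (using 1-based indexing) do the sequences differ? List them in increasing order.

1, 5, 10, 13, 18, 23, 24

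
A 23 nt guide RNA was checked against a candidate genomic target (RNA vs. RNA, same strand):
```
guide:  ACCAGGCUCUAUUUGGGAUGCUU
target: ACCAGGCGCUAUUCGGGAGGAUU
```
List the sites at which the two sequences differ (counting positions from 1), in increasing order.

Scanning 1-based: 8: U/G; 14: U/C; 19: U/G; 21: C/A.

8, 14, 19, 21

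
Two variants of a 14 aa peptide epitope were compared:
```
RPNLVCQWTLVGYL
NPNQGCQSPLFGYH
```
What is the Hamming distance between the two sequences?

7

Mismatches (1-based): residue 1: R→N; residue 4: L→Q; residue 5: V→G; residue 8: W→S; residue 9: T→P; residue 11: V→F; residue 14: L→H.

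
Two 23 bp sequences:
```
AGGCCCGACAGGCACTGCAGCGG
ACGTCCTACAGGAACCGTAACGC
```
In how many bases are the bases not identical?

Comparing position by position, 8 bases differ: 2 (G/C), 4 (C/T), 7 (G/T), 13 (C/A), 16 (T/C), 18 (C/T), 20 (G/A), 23 (G/C).

8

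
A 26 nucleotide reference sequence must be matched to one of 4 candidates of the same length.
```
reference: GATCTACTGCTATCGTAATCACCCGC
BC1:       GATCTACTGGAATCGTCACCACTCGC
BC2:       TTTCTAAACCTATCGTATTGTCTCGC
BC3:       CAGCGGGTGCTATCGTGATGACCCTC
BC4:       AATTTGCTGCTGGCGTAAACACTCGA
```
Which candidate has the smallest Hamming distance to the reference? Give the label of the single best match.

BC1 differs at 5 positions; BC2 differs at 9 positions; BC3 differs at 8 positions; BC4 differs at 8 positions. The closest is BC1.

BC1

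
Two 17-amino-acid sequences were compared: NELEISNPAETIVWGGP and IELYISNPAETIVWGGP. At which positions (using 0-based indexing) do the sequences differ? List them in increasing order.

0, 3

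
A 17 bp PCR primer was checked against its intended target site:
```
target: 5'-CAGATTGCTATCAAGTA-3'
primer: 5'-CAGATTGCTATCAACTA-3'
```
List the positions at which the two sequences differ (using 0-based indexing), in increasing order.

Scanning 0-based: 14: G/C.

14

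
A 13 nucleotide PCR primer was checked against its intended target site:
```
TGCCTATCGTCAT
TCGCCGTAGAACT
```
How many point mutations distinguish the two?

8

Comparing position by position, 8 positions differ: 2 (G/C), 3 (C/G), 5 (T/C), 6 (A/G), 8 (C/A), 10 (T/A), 11 (C/A), 12 (A/C).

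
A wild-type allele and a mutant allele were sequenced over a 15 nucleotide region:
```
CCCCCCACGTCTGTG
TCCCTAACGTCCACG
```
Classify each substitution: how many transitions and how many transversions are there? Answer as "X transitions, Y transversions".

5 transitions, 1 transversion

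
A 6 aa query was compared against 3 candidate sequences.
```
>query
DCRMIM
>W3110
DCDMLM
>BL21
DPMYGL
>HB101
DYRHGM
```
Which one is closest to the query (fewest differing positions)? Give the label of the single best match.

Hamming distances to query — W3110: 2; BL21: 5; HB101: 3.
Smallest is W3110 with 2 mismatches.

W3110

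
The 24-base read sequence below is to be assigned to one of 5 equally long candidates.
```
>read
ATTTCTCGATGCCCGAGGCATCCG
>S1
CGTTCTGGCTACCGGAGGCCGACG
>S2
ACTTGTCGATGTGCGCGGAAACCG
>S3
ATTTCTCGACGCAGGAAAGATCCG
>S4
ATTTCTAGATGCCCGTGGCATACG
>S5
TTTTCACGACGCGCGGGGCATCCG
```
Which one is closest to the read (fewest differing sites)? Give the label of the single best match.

S4

Hamming distances to read — S1: 9; S2: 7; S3: 6; S4: 3; S5: 5.
Smallest is S4 with 3 mismatches.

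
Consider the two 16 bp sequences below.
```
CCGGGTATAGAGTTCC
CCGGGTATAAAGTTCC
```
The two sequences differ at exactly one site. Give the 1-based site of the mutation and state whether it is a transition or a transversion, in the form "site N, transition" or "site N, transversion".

site 10, transition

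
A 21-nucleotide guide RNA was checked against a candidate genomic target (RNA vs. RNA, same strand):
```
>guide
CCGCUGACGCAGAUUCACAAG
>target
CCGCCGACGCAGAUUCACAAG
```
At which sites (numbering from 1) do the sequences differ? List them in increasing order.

Scanning 1-based: 5: U/C.

5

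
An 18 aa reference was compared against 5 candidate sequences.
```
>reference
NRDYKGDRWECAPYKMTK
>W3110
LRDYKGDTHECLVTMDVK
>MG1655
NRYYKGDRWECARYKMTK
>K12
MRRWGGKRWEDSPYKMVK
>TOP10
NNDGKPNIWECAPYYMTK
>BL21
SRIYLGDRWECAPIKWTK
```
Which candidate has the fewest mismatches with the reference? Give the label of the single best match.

MG1655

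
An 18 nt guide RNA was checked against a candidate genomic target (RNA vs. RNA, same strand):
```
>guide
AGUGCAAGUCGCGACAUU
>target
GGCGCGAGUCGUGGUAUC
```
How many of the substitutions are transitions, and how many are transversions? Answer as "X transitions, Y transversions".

Transitions (purine↔purine or pyrimidine↔pyrimidine): 1 A→G, 3 U→C, 6 A→G, 12 C→U, 14 A→G, 15 C→U, 18 U→C.
Transversions (purine↔pyrimidine): none.

7 transitions, 0 transversions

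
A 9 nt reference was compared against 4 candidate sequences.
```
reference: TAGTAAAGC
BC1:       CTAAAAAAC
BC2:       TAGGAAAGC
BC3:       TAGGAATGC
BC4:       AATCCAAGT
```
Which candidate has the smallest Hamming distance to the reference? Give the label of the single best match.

BC2

BC1 differs at 5 positions; BC2 differs at 1 position; BC3 differs at 2 positions; BC4 differs at 5 positions. The closest is BC2.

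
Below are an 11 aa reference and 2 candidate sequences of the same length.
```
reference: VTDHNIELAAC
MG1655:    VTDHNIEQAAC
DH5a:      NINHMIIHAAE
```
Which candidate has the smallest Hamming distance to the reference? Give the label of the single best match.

MG1655

MG1655 differs at 1 position; DH5a differs at 7 positions. The closest is MG1655.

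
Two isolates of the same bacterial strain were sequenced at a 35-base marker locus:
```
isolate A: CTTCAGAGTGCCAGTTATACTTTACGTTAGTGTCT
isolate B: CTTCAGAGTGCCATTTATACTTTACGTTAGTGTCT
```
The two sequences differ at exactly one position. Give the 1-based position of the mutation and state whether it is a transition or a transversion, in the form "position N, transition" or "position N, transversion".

Position 14 changes G→T. G is a purine and T is a pyrimidine, so this is a transversion.

position 14, transversion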